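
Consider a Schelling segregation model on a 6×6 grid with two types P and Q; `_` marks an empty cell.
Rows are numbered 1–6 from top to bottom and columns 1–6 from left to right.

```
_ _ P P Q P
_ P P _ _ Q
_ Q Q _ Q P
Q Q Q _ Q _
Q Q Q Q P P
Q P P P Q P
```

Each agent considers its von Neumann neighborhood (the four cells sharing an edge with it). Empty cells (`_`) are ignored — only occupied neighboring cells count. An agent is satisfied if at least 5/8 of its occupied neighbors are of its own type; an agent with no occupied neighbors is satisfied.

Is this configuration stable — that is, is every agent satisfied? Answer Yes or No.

No

(1,3)P 2/2 ok
(1,4)P 1/2 unhappy
(1,5)Q 0/2 unhappy
(1,6)P 0/2 unhappy
(2,2)P 1/2 unhappy
(2,3)P 2/3 ok
(2,6)Q 0/2 unhappy
(3,2)Q 2/3 ok
(3,3)Q 2/3 ok
(3,5)Q 1/2 unhappy
(3,6)P 0/2 unhappy
(4,1)Q 2/2 ok
(4,2)Q 4/4 ok
(4,3)Q 3/3 ok
(4,5)Q 1/2 unhappy
(5,1)Q 3/3 ok
(5,2)Q 3/4 ok
(5,3)Q 3/4 ok
(5,4)Q 1/3 unhappy
(5,5)P 1/4 unhappy
(5,6)P 2/2 ok
(6,1)Q 1/2 unhappy
(6,2)P 1/3 unhappy
(6,3)P 2/3 ok
(6,4)P 1/3 unhappy
(6,5)Q 0/3 unhappy
(6,6)P 1/2 unhappy
For instance (1,4) has only 1/2 same-type neighbors, below 5/8.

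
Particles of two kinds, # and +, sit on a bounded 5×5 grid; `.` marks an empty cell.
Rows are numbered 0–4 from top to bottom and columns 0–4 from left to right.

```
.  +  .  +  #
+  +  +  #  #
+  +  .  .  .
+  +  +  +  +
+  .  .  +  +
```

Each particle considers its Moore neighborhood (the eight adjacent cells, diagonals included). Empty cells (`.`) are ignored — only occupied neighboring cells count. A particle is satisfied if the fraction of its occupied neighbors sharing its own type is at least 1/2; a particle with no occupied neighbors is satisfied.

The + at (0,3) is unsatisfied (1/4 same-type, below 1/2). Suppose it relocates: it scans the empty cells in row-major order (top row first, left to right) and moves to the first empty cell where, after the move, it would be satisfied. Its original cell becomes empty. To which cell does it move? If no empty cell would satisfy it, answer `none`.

(0,0)

Vacating (0,3). Empty cells in order:
  (0,0): 3/3 same-type → satisfied — stop here.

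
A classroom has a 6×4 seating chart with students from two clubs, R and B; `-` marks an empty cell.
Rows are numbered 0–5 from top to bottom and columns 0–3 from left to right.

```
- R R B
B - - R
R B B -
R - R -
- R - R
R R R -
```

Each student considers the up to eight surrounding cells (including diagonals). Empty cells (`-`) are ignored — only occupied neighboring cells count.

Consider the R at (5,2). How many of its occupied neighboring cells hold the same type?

Occupied neighbors of (5,2): (4,1)=R, (4,3)=R, (5,1)=R.
Same type (R): 3 of 3.

3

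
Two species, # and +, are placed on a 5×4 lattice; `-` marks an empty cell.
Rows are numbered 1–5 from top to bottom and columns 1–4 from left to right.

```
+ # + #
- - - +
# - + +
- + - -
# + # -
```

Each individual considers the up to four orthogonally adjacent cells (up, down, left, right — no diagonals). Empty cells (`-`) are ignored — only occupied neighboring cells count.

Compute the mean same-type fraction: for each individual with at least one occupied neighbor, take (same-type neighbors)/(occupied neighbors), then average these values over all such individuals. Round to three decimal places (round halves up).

(1,1)+ 0/1
(1,2)# 0/2
(1,3)+ 0/2
(1,4)# 0/2
(2,4)+ 1/2
(3,1)# — no occupied neighbors
(3,3)+ 1/1
(3,4)+ 2/2
(4,2)+ 1/1
(5,1)# 0/1
(5,2)+ 1/3
(5,3)# 0/1
Sum over 11 individuals: 0/1 + 0/2 + 0/2 + 0/2 + 1/2 + 1/1 + 2/2 + 1/1 + 0/1 + 1/3 + 0/1 = 23/6; mean = 23/6 ÷ 11 = 23/66 = 0.348484… → 0.348.

0.348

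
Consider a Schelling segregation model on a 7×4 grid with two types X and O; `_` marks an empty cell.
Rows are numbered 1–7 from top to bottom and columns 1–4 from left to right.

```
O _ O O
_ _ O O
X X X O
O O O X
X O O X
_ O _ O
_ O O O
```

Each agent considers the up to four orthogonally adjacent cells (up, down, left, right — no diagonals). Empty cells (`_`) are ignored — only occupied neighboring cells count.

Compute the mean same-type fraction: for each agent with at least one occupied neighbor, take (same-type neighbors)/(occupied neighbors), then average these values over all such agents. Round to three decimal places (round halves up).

0.647

Row 1: (1,1)O — no occupied neighbors · (1,3)O 2/2 · (1,4)O 2/2
Row 2: (2,3)O 2/3 · (2,4)O 3/3
Row 3: (3,1)X 1/2 · (3,2)X 2/3 · (3,3)X 1/4 · (3,4)O 1/3
Row 4: (4,1)O 1/3 · (4,2)O 3/4 · (4,3)O 2/4 · (4,4)X 1/3
Row 5: (5,1)X 0/2 · (5,2)O 3/4 · (5,3)O 2/3 · (5,4)X 1/3
Row 6: (6,2)O 2/2 · (6,4)O 1/2
Row 7: (7,2)O 2/2 · (7,3)O 2/2 · (7,4)O 2/2
Sum over 21 agents: 2/2 + 2/2 + 2/3 + 3/3 + 1/2 + 2/3 + 1/4 + 1/3 + 1/3 + 3/4 + 2/4 + 1/3 + 0/2 + 3/4 + 2/3 + 1/3 + 2/2 + 1/2 + 2/2 + 2/2 + 2/2 = 163/12; mean = 163/12 ÷ 21 = 163/252 = 0.646825… → 0.647.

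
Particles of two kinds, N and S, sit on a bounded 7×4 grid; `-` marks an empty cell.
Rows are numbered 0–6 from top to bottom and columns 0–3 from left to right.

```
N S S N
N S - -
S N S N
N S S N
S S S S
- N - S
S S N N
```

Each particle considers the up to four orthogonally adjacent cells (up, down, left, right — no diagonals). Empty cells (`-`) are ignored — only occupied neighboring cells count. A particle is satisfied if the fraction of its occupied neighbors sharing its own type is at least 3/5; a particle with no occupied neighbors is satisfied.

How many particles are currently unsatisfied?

(0,0)N 1/2 ✗
(0,1)S 2/3 ✓
(0,2)S 1/2 ✗
(0,3)N 0/1 ✗
(1,0)N 1/3 ✗
(1,1)S 1/3 ✗
(2,0)S 0/3 ✗
(2,1)N 0/4 ✗
(2,2)S 1/3 ✗
(2,3)N 1/2 ✗
(3,0)N 0/3 ✗
(3,1)S 2/4 ✗
(3,2)S 3/4 ✓
(3,3)N 1/3 ✗
(4,0)S 1/2 ✗
(4,1)S 3/4 ✓
(4,2)S 3/3 ✓
(4,3)S 2/3 ✓
(5,1)N 0/2 ✗
(5,3)S 1/2 ✗
(6,0)S 1/1 ✓
(6,1)S 1/3 ✗
(6,2)N 1/2 ✗
(6,3)N 1/2 ✗
Unsatisfied: (0,0), (0,2), (0,3), (1,0), (1,1), (2,0), (2,1), (2,2), (2,3), (3,0), (3,1), (3,3), (4,0), (5,1), (5,3), (6,1), (6,2), (6,3) — 18 in total.

18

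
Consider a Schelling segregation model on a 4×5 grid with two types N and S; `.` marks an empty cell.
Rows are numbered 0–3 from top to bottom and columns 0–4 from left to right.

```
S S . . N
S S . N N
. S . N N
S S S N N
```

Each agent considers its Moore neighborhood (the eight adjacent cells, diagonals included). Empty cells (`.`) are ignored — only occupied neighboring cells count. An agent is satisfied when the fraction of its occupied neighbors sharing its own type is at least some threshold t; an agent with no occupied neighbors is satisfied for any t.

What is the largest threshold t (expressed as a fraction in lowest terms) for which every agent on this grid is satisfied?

1/2

Row 0: (0,0)S 3/3 · (0,1)S 3/3 · (0,4)N 2/2
Row 1: (1,0)S 4/4 · (1,1)S 4/4 · (1,3)N 4/4 · (1,4)N 4/4
Row 2: (2,1)S 5/5 · (2,3)N 5/6 · (2,4)N 5/5
Row 3: (3,0)S 2/2 · (3,1)S 3/3 · (3,2)S 2/4 · (3,3)N 3/4 · (3,4)N 3/3
The smallest same-type fraction is 2/4 at (3,2), which reduces to 1/2. Any threshold above that leaves this agent unsatisfied.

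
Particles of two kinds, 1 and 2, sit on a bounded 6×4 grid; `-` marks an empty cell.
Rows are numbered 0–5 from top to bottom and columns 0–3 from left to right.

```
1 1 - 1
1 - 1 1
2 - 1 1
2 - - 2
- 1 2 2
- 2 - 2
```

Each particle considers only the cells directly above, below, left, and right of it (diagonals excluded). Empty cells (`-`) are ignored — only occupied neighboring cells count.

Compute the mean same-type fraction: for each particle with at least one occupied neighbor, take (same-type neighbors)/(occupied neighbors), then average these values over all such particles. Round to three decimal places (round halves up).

(0,0)1 2/2
(0,1)1 1/1
(0,3)1 1/1
(1,0)1 1/2
(1,2)1 2/2
(1,3)1 3/3
(2,0)2 1/2
(2,2)1 2/2
(2,3)1 2/3
(3,0)2 1/1
(3,3)2 1/2
(4,1)1 0/2
(4,2)2 1/2
(4,3)2 3/3
(5,1)2 0/1
(5,3)2 1/1
Sum over 16 particles: 2/2 + 1/1 + 1/1 + 1/2 + 2/2 + 3/3 + 1/2 + 2/2 + 2/3 + 1/1 + 1/2 + 0/2 + 1/2 + 3/3 + 0/1 + 1/1 = 35/3; mean = 35/3 ÷ 16 = 35/48 = 0.729166… → 0.729.

0.729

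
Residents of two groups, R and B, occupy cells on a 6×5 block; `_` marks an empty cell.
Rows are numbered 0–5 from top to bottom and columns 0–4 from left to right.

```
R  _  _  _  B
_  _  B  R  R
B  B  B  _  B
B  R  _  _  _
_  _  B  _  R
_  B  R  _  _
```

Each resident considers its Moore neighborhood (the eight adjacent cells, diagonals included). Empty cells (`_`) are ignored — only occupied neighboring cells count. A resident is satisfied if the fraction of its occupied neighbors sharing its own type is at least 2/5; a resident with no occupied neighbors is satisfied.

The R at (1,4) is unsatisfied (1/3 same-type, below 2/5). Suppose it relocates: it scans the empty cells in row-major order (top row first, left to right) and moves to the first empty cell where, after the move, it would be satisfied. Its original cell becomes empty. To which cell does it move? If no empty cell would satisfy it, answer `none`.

(0,1)

Vacating (1,4). Empty cells in order:
  (0,1): 1/2 same-type → satisfied — stop here.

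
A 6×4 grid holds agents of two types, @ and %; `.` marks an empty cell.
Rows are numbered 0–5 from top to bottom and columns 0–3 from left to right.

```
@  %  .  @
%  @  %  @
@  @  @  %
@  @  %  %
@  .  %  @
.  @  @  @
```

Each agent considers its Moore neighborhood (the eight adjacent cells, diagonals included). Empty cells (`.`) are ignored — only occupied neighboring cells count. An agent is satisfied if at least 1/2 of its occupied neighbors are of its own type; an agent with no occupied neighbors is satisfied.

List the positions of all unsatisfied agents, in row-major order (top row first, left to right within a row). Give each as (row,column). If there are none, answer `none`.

(0,0), (1,0), (1,2), (3,2), (4,2), (4,3)

Row 0: (0,0)@ 1/3 unhappy · (0,1)% 2/4 ok · (0,3)@ 1/2 ok
Row 1: (1,0)% 1/5 unhappy · (1,1)@ 4/7 ok · (1,2)% 2/7 unhappy · (1,3)@ 2/4 ok
Row 2: (2,0)@ 4/5 ok · (2,1)@ 5/8 ok · (2,2)@ 4/8 ok · (2,3)% 3/5 ok
Row 3: (3,0)@ 4/4 ok · (3,1)@ 5/7 ok · (3,2)% 3/7 unhappy · (3,3)% 3/5 ok
Row 4: (4,0)@ 3/3 ok · (4,2)% 2/7 unhappy · (4,3)@ 2/5 unhappy
Row 5: (5,1)@ 2/3 ok · (5,2)@ 3/4 ok · (5,3)@ 2/3 ok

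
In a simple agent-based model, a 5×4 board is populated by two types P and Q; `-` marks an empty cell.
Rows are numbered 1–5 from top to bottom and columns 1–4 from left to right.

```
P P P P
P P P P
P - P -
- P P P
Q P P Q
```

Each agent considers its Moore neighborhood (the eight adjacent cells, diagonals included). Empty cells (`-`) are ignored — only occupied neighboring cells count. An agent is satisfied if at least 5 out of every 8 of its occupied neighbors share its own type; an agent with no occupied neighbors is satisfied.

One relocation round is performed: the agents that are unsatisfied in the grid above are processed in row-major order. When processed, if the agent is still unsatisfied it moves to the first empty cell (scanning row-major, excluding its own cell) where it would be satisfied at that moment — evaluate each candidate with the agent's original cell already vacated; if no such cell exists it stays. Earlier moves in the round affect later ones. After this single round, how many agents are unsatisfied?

2

Initially unsatisfied (in order): (5,1), (5,4).
  (5,1): no empty cell satisfies it; stays.
  (5,4): no empty cell satisfies it; stays.
Resulting grid:
P P P P
P P P P
P - P -
- P P P
Q P P Q
Unsatisfied now: (5,1), (5,4).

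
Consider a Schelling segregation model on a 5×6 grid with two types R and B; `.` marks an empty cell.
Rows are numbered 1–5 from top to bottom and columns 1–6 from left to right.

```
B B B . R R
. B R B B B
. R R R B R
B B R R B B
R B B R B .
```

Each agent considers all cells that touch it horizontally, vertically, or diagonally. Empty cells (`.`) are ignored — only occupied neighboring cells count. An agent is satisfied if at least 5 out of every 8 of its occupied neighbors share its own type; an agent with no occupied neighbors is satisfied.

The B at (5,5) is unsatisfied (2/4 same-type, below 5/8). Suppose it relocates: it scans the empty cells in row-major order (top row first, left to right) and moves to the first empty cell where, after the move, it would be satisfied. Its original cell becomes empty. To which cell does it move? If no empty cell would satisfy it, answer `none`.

Vacating (5,5). Empty cells in order:
  (1,4): 3/5 same-type → still unsatisfied.
  (2,1): 3/4 same-type → satisfied — stop here.

(2,1)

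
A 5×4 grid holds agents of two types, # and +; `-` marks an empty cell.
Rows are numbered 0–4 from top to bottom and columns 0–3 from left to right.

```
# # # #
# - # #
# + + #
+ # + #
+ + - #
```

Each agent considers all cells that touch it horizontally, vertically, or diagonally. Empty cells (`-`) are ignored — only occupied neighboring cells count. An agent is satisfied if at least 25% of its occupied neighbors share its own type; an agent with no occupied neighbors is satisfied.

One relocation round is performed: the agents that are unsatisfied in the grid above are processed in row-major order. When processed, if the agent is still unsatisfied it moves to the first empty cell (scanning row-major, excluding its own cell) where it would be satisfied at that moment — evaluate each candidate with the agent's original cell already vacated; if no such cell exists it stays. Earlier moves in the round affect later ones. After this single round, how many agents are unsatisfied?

0

Initially unsatisfied (in order): (3,1).
  (3,1) → (1,1).
Resulting grid:
# # # #
# # # #
# + + #
+ - + #
+ + - #
All satisfied now.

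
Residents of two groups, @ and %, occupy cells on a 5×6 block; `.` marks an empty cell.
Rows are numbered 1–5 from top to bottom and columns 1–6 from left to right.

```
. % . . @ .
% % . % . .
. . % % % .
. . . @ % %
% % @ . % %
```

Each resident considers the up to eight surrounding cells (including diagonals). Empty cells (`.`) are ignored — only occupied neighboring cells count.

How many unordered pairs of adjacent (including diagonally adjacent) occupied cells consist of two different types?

Scan each occupied cell's neighbors to the right and below (and the two forward diagonals) so each pair is counted once.
From row 1: 1 unlike of 3 pairs (running 1/3).
From row 2: 0 unlike of 5 pairs (running 1/8).
From row 3: 3 unlike of 8 pairs (running 4/16).
From row 4: 2 unlike of 8 pairs (running 6/24).
From row 5: 1 unlike of 3 pairs (running 7/27).
Total adjacent occupied pairs: 27; unlike-type pairs: 7.

7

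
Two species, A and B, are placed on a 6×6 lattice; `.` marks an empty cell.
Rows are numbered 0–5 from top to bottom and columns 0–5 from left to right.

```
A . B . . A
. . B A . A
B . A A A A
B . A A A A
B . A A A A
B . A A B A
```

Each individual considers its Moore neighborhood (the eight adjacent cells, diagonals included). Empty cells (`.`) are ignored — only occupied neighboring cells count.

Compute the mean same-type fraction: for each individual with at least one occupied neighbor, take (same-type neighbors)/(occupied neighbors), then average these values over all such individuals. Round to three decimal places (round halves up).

Row 0: (0,0)A — no occupied neighbors · (0,2)B 1/2 · (0,5)A 1/1
Row 1: (1,2)B 1/4 · (1,3)A 3/5 · (1,5)A 3/3
Row 2: (2,0)B 1/1 · (2,2)A 4/5 · (2,3)A 6/7 · (2,4)A 7/7 · (2,5)A 4/4
Row 3: (3,0)B 2/2 · (3,2)A 5/5 · (3,3)A 8/8 · (3,4)A 8/8 · (3,5)A 5/5
Row 4: (4,0)B 2/2 · (4,2)A 5/5 · (4,3)A 7/8 · (4,4)A 7/8 · (4,5)A 4/5
Row 5: (5,0)B 1/1 · (5,2)A 3/3 · (5,3)A 4/5 · (5,4)B 0/5 · (5,5)A 2/3
Sum over 25 individuals: 1/2 + 1/1 + 1/4 + 3/5 + 3/3 + 1/1 + 4/5 + 6/7 + 7/7 + 4/4 + 2/2 + 5/5 + 8/8 + 8/8 + 5/5 + 2/2 + 5/5 + 7/8 + 7/8 + 4/5 + 1/1 + 3/3 + 4/5 + 0/5 + 2/3 = 883/42; mean = 883/42 ÷ 25 = 883/1050 = 0.840952… → 0.841.

0.841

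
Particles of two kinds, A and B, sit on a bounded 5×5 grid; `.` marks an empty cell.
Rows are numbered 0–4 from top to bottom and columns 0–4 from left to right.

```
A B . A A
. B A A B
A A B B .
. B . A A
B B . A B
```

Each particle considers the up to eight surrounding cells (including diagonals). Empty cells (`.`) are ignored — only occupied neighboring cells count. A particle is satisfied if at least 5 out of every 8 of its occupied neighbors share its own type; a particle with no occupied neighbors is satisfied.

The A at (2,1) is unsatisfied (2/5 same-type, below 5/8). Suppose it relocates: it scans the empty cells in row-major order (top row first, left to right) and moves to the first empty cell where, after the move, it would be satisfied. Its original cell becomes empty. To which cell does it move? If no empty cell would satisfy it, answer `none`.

none

Vacating (2,1). Empty cells in order:
  (0,2): 3/5 same-type → still unsatisfied.
  (1,0): 2/4 same-type → still unsatisfied.
  (2,4): 3/5 same-type → still unsatisfied.
  (3,0): 1/4 same-type → still unsatisfied.
  (3,2): 2/6 same-type → still unsatisfied.
  (4,2): 2/4 same-type → still unsatisfied.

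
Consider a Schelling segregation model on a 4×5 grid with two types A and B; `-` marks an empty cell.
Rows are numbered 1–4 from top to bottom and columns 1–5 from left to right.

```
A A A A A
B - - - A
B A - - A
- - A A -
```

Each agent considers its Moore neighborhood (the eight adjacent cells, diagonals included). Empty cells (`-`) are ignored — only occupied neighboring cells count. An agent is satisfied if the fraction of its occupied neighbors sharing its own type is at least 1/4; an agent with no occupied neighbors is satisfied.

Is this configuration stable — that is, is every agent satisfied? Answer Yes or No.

Yes

Row 1: (1,1)A 1/2 ok · (1,2)A 2/3 ok · (1,3)A 2/2 ok · (1,4)A 3/3 ok · (1,5)A 2/2 ok
Row 2: (2,1)B 1/4 ok · (2,5)A 3/3 ok
Row 3: (3,1)B 1/2 ok · (3,2)A 1/3 ok · (3,5)A 2/2 ok
Row 4: (4,3)A 2/2 ok · (4,4)A 2/2 ok
All meet the threshold, so the configuration is stable.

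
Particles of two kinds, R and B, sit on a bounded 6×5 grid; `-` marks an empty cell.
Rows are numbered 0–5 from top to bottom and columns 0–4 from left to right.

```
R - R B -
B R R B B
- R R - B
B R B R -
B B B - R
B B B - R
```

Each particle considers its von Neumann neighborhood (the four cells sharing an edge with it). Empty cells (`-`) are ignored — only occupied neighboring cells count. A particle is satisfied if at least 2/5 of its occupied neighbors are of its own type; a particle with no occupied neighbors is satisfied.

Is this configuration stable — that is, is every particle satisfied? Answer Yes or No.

No

(0,0)R 0/1 unhappy
(0,2)R 1/2 ok
(0,3)B 1/2 ok
(1,0)B 0/2 unhappy
(1,1)R 2/3 ok
(1,2)R 3/4 ok
(1,3)B 2/3 ok
(1,4)B 2/2 ok
(2,1)R 3/3 ok
(2,2)R 2/3 ok
(2,4)B 1/1 ok
(3,0)B 1/2 ok
(3,1)R 1/4 unhappy
(3,2)B 1/4 unhappy
(3,3)R 0/1 unhappy
(4,0)B 3/3 ok
(4,1)B 3/4 ok
(4,2)B 3/3 ok
(4,4)R 1/1 ok
(5,0)B 2/2 ok
(5,1)B 3/3 ok
(5,2)B 2/2 ok
(5,4)R 1/1 ok
For instance (0,0) has only 0/1 same-type neighbors, below 2/5.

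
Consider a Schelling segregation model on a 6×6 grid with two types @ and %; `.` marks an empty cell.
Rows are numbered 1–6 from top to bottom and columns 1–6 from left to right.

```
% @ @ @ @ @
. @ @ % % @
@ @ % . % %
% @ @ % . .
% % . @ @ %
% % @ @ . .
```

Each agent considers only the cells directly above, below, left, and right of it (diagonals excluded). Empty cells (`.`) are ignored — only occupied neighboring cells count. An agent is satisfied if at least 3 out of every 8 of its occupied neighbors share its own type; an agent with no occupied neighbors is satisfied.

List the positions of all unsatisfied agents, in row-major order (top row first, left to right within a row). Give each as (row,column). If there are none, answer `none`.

(1,1)% 0/1 unhappy
(1,2)@ 2/3 ok
(1,3)@ 3/3 ok
(1,4)@ 2/3 ok
(1,5)@ 2/3 ok
(1,6)@ 2/2 ok
(2,2)@ 3/3 ok
(2,3)@ 2/4 ok
(2,4)% 1/3 unhappy
(2,5)% 2/4 ok
(2,6)@ 1/3 unhappy
(3,1)@ 1/2 ok
(3,2)@ 3/4 ok
(3,3)% 0/3 unhappy
(3,5)% 2/2 ok
(3,6)% 1/2 ok
(4,1)% 1/3 unhappy
(4,2)@ 2/4 ok
(4,3)@ 1/3 unhappy
(4,4)% 0/2 unhappy
(5,1)% 3/3 ok
(5,2)% 2/3 ok
(5,4)@ 2/3 ok
(5,5)@ 1/2 ok
(5,6)% 0/1 unhappy
(6,1)% 2/2 ok
(6,2)% 2/3 ok
(6,3)@ 1/2 ok
(6,4)@ 2/2 ok

(1,1), (2,4), (2,6), (3,3), (4,1), (4,3), (4,4), (5,6)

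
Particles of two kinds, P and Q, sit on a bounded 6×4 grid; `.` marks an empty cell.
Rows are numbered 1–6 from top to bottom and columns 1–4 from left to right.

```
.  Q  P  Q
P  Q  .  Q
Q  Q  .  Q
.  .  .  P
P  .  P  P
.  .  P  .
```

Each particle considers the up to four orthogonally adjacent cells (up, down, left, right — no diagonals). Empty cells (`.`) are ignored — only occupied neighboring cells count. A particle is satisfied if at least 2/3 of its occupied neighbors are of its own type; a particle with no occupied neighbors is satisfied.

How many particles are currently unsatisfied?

7

(1,2)Q 1/2 unhappy
(1,3)P 0/2 unhappy
(1,4)Q 1/2 unhappy
(2,1)P 0/2 unhappy
(2,2)Q 2/3 ok
(2,4)Q 2/2 ok
(3,1)Q 1/2 unhappy
(3,2)Q 2/2 ok
(3,4)Q 1/2 unhappy
(4,4)P 1/2 unhappy
(5,1)P 0/0 ok
(5,3)P 2/2 ok
(5,4)P 2/2 ok
(6,3)P 1/1 ok
Unsatisfied: (1,2), (1,3), (1,4), (2,1), (3,1), (3,4), (4,4) — 7 in total.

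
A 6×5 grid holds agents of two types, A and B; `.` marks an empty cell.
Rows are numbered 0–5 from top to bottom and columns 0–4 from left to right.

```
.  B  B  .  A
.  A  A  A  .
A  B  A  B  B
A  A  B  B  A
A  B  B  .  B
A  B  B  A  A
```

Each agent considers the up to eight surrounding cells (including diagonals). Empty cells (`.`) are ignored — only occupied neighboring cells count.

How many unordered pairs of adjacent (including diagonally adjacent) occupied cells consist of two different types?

Scan each occupied cell's neighbors to the right and below (and the two forward diagonals) so each pair is counted once.
From row 0: 5 unlike of 7 pairs (running 5/7).
From row 1: 5 unlike of 11 pairs (running 10/18).
From row 2: 9 unlike of 17 pairs (running 19/35).
From row 3: 6 unlike of 14 pairs (running 25/49).
From row 4: 6 unlike of 12 pairs (running 31/61).
From row 5: 2 unlike of 4 pairs (running 33/65).
Total adjacent occupied pairs: 65; unlike-type pairs: 33.

33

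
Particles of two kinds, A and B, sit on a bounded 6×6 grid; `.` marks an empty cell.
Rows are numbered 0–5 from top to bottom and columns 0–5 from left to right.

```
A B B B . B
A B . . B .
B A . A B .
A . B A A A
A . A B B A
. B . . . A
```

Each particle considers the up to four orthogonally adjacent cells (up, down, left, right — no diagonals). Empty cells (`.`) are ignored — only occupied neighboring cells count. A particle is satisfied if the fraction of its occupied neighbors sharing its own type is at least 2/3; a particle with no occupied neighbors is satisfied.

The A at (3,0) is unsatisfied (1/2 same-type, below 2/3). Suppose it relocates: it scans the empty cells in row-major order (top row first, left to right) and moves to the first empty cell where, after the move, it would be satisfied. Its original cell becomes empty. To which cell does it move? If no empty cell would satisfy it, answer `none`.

Vacating (3,0). Empty cells in order:
  (0,4): 0/3 same-type → still unsatisfied.
  (1,2): 0/2 same-type → still unsatisfied.
  (1,3): 1/3 same-type → still unsatisfied.
  (1,5): 0/2 same-type → still unsatisfied.
  (2,2): 2/3 same-type → satisfied — stop here.

(2,2)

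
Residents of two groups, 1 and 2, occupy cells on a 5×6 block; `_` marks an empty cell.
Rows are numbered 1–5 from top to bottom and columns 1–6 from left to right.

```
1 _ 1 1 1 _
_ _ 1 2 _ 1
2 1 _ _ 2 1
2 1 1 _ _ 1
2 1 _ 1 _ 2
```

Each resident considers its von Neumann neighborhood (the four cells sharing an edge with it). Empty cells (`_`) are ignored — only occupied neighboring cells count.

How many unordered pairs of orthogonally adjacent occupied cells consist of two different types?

Scan each occupied cell's neighbors to the right and below so each pair is counted once.
Row 1: 1(1,3)–1(1,4)= 1(1,3)–1(2,3)= 1(1,4)–1(1,5)= 1(1,4)–2(2,4)≠  → 1/4 unlike.
Row 2: 1(2,3)–2(2,4)≠ 1(2,6)–1(3,6)=  → 1/2 unlike.
Row 3: 2(3,1)–1(3,2)≠ 2(3,1)–2(4,1)= 1(3,2)–1(4,2)= 2(3,5)–1(3,6)≠ 1(3,6)–1(4,6)=  → 2/5 unlike.
Row 4: 2(4,1)–1(4,2)≠ 2(4,1)–2(5,1)= 1(4,2)–1(4,3)= 1(4,2)–1(5,2)= 1(4,6)–2(5,6)≠  → 2/5 unlike.
Row 5: 2(5,1)–1(5,2)≠  → 1/1 unlike.
Total adjacent occupied pairs: 17; unlike-type pairs: 7.

7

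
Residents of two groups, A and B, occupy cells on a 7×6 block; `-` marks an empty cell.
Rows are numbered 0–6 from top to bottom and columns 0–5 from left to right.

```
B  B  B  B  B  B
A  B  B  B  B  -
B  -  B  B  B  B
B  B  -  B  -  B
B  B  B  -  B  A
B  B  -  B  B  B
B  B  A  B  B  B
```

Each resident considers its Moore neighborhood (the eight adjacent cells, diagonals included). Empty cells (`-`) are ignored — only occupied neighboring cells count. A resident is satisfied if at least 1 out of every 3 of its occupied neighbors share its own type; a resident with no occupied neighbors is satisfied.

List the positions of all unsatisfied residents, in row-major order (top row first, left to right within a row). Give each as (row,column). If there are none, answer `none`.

(1,0), (4,5), (6,2)

(0,0)B 2/3 ok
(0,1)B 4/5 ok
(0,2)B 5/5 ok
(0,3)B 5/5 ok
(0,4)B 4/4 ok
(0,5)B 2/2 ok
(1,0)A 0/4 unhappy
(1,1)B 6/7 ok
(1,2)B 7/7 ok
(1,3)B 8/8 ok
(1,4)B 7/7 ok
(2,0)B 3/4 ok
(2,2)B 6/6 ok
(2,3)B 6/6 ok
(2,4)B 6/6 ok
(2,5)B 3/3 ok
(3,0)B 4/4 ok
(3,1)B 6/6 ok
(3,3)B 5/5 ok
(3,5)B 3/4 ok
(4,0)B 5/5 ok
(4,1)B 6/6 ok
(4,2)B 5/5 ok
(4,4)B 5/6 ok
(4,5)A 0/4 unhappy
(5,0)B 5/5 ok
(5,1)B 6/7 ok
(5,3)B 5/6 ok
(5,4)B 6/7 ok
(5,5)B 4/5 ok
(6,0)B 3/3 ok
(6,1)B 3/4 ok
(6,2)A 0/4 unhappy
(6,3)B 3/4 ok
(6,4)B 5/5 ok
(6,5)B 3/3 ok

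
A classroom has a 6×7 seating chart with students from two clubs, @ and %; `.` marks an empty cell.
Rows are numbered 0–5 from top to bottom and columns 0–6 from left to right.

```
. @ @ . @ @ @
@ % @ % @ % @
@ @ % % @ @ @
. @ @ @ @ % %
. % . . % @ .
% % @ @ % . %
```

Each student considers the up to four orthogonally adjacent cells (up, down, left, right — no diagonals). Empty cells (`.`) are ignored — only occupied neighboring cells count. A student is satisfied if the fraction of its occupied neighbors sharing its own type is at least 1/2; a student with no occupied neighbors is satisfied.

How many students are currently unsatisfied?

Row 0: (0,1)@ 1/2 satisfied · (0,2)@ 2/2 satisfied · (0,4)@ 2/2 satisfied · (0,5)@ 2/3 satisfied · (0,6)@ 2/2 satisfied
Row 1: (1,0)@ 1/2 satisfied · (1,1)% 0/4 not · (1,2)@ 1/4 not · (1,3)% 1/3 not · (1,4)@ 2/4 satisfied · (1,5)% 0/4 not · (1,6)@ 2/3 satisfied
Row 2: (2,0)@ 2/2 satisfied · (2,1)@ 2/4 satisfied · (2,2)% 1/4 not · (2,3)% 2/4 satisfied · (2,4)@ 3/4 satisfied · (2,5)@ 2/4 satisfied · (2,6)@ 2/3 satisfied
Row 3: (3,1)@ 2/3 satisfied · (3,2)@ 2/3 satisfied · (3,3)@ 2/3 satisfied · (3,4)@ 2/4 satisfied · (3,5)% 1/4 not · (3,6)% 1/2 satisfied
Row 4: (4,1)% 1/2 satisfied · (4,4)% 1/3 not · (4,5)@ 0/2 not
Row 5: (5,0)% 1/1 satisfied · (5,1)% 2/3 satisfied · (5,2)@ 1/2 satisfied · (5,3)@ 1/2 satisfied · (5,4)% 1/2 satisfied · (5,6)% 0/0 satisfied
Unsatisfied: (1,1), (1,2), (1,3), (1,5), (2,2), (3,5), (4,4), (4,5) — 8 in total.

8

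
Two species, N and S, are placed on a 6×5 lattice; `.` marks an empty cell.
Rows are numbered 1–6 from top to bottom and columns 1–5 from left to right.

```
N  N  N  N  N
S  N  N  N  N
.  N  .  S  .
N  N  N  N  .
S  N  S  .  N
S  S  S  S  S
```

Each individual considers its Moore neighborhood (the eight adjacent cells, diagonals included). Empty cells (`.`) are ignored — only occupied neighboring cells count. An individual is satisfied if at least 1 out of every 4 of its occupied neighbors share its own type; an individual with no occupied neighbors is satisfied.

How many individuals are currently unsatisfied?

(1,1)N 2/3 satisfied
(1,2)N 4/5 satisfied
(1,3)N 5/5 satisfied
(1,4)N 5/5 satisfied
(1,5)N 3/3 satisfied
(2,1)S 0/4 not
(2,2)N 5/6 satisfied
(2,3)N 6/7 satisfied
(2,4)N 5/6 satisfied
(2,5)N 3/4 satisfied
(3,2)N 5/6 satisfied
(3,4)S 0/5 not
(4,1)N 3/4 satisfied
(4,2)N 4/6 satisfied
(4,3)N 4/6 satisfied
(4,4)N 2/4 satisfied
(5,1)S 2/5 satisfied
(5,2)N 3/8 satisfied
(5,3)S 3/7 satisfied
(5,5)N 1/3 satisfied
(6,1)S 2/3 satisfied
(6,2)S 4/5 satisfied
(6,3)S 3/4 satisfied
(6,4)S 3/4 satisfied
(6,5)S 1/2 satisfied
Unsatisfied: (2,1), (3,4) — 2 in total.

2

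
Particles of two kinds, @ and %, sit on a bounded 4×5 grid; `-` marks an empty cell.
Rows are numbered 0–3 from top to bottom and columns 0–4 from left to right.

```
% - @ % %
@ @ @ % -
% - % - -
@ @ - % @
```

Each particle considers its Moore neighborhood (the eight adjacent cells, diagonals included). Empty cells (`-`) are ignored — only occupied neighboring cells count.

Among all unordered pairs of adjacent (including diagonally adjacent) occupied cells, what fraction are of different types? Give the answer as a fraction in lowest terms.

7/12

Scan each occupied cell's neighbors to the right and below (and the two forward diagonals) so each pair is counted once.
From row 0: 5 unlike of 10 pairs (running 5/10).
From row 1: 5 unlike of 8 pairs (running 10/18).
From row 2: 3 unlike of 4 pairs (running 13/22).
From row 3: 1 unlike of 2 pairs (running 14/24).
Total adjacent occupied pairs: 24; unlike-type pairs: 14.
14/24 reduces to 7/12.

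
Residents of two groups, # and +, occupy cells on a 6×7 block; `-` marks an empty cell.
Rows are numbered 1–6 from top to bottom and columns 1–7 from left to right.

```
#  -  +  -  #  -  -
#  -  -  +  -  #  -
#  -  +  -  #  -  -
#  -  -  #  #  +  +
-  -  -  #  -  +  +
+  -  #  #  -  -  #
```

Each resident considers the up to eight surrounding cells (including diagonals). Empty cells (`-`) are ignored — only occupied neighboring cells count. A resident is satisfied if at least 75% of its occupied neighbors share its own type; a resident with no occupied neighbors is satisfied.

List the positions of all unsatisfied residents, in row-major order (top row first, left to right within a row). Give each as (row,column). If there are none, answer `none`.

Row 1: (1,1)# 1/1 ✓ · (1,3)+ 1/1 ✓ · (1,5)# 1/2 ✗
Row 2: (2,1)# 2/2 ✓ · (2,4)+ 2/4 ✗ · (2,6)# 2/2 ✓
Row 3: (3,1)# 2/2 ✓ · (3,3)+ 1/2 ✗ · (3,5)# 3/5 ✗
Row 4: (4,1)# 1/1 ✓ · (4,4)# 3/4 ✓ · (4,5)# 3/5 ✗ · (4,6)+ 3/5 ✗ · (4,7)+ 3/3 ✓
Row 5: (5,4)# 4/4 ✓ · (5,6)+ 3/5 ✗ · (5,7)+ 3/4 ✓
Row 6: (6,1)+ 0/0 ✓ · (6,3)# 2/2 ✓ · (6,4)# 2/2 ✓ · (6,7)# 0/2 ✗

(1,5), (2,4), (3,3), (3,5), (4,5), (4,6), (5,6), (6,7)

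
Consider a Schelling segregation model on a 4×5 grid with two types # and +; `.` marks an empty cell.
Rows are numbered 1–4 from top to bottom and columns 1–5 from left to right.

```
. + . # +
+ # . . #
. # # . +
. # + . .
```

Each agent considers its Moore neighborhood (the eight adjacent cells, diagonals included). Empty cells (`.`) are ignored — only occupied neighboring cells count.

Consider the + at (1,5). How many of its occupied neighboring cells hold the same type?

Occupied neighbors of (1,5): (1,4)=#, (2,5)=#.
Same type (+): 0 of 2.

0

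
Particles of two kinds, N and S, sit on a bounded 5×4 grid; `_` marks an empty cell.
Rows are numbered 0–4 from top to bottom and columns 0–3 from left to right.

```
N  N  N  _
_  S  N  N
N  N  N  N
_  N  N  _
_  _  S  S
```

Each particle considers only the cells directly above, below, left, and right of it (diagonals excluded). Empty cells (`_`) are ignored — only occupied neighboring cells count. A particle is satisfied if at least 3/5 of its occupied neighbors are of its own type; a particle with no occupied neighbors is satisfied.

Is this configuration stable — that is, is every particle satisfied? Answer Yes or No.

Row 0: (0,0)N 1/1 ok · (0,1)N 2/3 ok · (0,2)N 2/2 ok
Row 1: (1,1)S 0/3 unhappy · (1,2)N 3/4 ok · (1,3)N 2/2 ok
Row 2: (2,0)N 1/1 ok · (2,1)N 3/4 ok · (2,2)N 4/4 ok · (2,3)N 2/2 ok
Row 3: (3,1)N 2/2 ok · (3,2)N 2/3 ok
Row 4: (4,2)S 1/2 unhappy · (4,3)S 1/1 ok
For instance (1,1) has only 0/3 same-type neighbors, below 3/5.

No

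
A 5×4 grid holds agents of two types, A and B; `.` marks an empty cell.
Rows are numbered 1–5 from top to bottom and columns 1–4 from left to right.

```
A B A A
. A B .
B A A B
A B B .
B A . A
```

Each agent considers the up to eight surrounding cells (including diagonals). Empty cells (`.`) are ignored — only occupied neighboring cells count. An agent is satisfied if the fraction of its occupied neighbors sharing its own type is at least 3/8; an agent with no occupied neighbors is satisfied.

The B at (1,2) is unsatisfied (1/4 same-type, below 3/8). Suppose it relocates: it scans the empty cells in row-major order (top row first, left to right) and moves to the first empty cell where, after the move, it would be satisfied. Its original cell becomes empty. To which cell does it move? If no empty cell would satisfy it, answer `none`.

Vacating (1,2). Empty cells in order:
  (2,1): 1/4 same-type → still unsatisfied.
  (2,4): 2/5 same-type → satisfied — stop here.

(2,4)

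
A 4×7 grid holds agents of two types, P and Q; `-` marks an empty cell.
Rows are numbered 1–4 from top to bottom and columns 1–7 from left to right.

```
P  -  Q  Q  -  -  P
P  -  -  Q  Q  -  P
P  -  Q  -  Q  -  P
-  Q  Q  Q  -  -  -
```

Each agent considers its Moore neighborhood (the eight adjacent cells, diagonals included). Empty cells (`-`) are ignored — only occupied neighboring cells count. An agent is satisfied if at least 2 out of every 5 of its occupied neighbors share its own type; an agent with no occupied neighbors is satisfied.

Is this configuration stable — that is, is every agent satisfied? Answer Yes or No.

Yes

(1,1)P 1/1 ✓
(1,3)Q 2/2 ✓
(1,4)Q 3/3 ✓
(1,7)P 1/1 ✓
(2,1)P 2/2 ✓
(2,4)Q 5/5 ✓
(2,5)Q 3/3 ✓
(2,7)P 2/2 ✓
(3,1)P 1/2 ✓
(3,3)Q 4/4 ✓
(3,5)Q 3/3 ✓
(3,7)P 1/1 ✓
(4,2)Q 2/3 ✓
(4,3)Q 3/3 ✓
(4,4)Q 3/3 ✓
All meet the threshold, so the configuration is stable.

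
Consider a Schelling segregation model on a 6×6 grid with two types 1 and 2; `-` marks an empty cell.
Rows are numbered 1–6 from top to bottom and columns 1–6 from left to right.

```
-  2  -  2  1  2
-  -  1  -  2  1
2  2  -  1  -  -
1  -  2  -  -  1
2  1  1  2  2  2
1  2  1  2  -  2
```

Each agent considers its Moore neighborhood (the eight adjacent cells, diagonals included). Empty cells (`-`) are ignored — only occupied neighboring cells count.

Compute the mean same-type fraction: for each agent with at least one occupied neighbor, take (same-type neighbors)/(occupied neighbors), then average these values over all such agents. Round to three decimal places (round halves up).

(1,2)2 0/1
(1,4)2 1/3
(1,5)1 1/4
(1,6)2 1/3
(2,3)1 1/4
(2,5)2 2/5
(2,6)1 1/3
(3,1)2 1/2
(3,2)2 2/4
(3,4)1 1/3
(4,1)1 1/4
(4,3)2 2/5
(4,6)1 0/2
(5,1)2 1/4
(5,2)1 4/7
(5,3)1 2/6
(5,4)2 3/5
(5,5)2 4/5
(5,6)2 2/3
(6,1)1 1/3
(6,2)2 1/5
(6,3)1 2/5
(6,4)2 2/4
(6,6)2 2/2
Sum over 24 agents: 0/1 + 1/3 + 1/4 + 1/3 + 1/4 + 2/5 + 1/3 + 1/2 + 2/4 + 1/3 + 1/4 + 2/5 + 0/2 + 1/4 + 4/7 + 2/6 + 3/5 + 4/5 + 2/3 + 1/3 + 1/5 + 2/5 + 2/4 + 2/2 = 2003/210; mean = 2003/210 ÷ 24 = 2003/5040 = 0.397420… → 0.397.

0.397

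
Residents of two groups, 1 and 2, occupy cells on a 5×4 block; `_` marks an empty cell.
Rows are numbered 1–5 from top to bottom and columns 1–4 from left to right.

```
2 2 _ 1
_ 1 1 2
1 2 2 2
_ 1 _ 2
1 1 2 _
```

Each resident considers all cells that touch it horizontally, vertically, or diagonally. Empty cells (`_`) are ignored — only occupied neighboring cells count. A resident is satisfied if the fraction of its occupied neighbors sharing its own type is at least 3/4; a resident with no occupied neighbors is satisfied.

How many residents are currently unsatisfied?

12

Row 1: (1,1)2 1/2 not · (1,2)2 1/3 not · (1,4)1 1/2 not
Row 2: (2,2)1 2/6 not · (2,3)1 2/7 not · (2,4)2 2/4 not
Row 3: (3,1)1 2/3 not · (3,2)2 1/5 not · (3,3)2 4/7 not · (3,4)2 3/4 satisfied
Row 4: (4,2)1 3/6 not · (4,4)2 3/3 satisfied
Row 5: (5,1)1 2/2 satisfied · (5,2)1 2/3 not · (5,3)2 1/3 not
Unsatisfied: (1,1), (1,2), (1,4), (2,2), (2,3), (2,4), (3,1), (3,2), (3,3), (4,2), (5,2), (5,3) — 12 in total.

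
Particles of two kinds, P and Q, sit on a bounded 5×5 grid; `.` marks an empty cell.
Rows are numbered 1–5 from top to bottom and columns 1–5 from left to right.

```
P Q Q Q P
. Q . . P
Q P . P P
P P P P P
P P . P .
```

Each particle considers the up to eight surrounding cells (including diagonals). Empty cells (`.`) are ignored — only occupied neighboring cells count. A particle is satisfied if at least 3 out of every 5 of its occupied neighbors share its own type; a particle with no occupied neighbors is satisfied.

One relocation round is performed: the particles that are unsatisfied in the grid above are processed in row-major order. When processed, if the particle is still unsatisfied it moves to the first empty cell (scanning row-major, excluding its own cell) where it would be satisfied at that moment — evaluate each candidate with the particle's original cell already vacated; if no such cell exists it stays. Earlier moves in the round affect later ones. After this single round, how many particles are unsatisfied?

0

Initially unsatisfied (in order): (1,1), (1,4), (1,5), (3,1).
  (1,1) → (2,4).
  (1,4) → (1,1).
  (1,5): now satisfied by earlier moves; stays.
  (3,1) → (2,1).
Resulting grid:
Q Q Q . P
Q Q . P P
. P . P P
P P P P P
P P . P .
All satisfied now.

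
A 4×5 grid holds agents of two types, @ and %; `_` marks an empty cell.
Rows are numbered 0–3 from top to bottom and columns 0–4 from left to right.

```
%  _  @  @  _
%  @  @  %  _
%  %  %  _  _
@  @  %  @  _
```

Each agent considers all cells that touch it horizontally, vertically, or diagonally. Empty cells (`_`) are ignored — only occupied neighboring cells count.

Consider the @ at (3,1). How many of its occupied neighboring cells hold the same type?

1

Occupied neighbors of (3,1): (2,0)=%, (2,1)=%, (2,2)=%, (3,0)=@, (3,2)=%.
Same type (@): 1 of 5.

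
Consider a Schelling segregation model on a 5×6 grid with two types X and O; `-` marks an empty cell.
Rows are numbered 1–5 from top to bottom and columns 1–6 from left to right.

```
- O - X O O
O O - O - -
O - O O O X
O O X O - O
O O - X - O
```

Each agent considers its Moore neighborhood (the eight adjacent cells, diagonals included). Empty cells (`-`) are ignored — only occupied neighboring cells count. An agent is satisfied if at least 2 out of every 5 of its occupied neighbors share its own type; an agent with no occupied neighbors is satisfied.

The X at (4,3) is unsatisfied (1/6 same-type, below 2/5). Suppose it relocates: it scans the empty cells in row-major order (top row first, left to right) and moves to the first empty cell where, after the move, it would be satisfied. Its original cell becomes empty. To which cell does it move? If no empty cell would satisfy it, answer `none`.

none

Vacating (4,3). Empty cells in order:
  (1,1): 0/3 same-type → still unsatisfied.
  (1,3): 1/4 same-type → still unsatisfied.
  (2,3): 1/6 same-type → still unsatisfied.
  (2,5): 2/7 same-type → still unsatisfied.
  (2,6): 1/4 same-type → still unsatisfied.
  (3,2): 0/6 same-type → still unsatisfied.
  (4,5): 2/7 same-type → still unsatisfied.
  (5,3): 1/4 same-type → still unsatisfied.
  (5,5): 1/4 same-type → still unsatisfied.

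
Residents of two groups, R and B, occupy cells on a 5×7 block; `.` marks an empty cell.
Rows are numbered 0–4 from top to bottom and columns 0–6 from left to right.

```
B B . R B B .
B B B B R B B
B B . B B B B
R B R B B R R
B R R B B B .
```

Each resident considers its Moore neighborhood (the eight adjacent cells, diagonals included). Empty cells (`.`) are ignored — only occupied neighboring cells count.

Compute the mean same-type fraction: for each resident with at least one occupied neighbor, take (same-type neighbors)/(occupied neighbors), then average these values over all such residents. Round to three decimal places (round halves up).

0.626

Row 0: (0,0)B 3/3 · (0,1)B 4/4 · (0,3)R 1/4 · (0,4)B 3/5 · (0,5)B 3/4
Row 1: (1,0)B 5/5 · (1,1)B 6/6 · (1,2)B 5/6 · (1,3)B 4/6 · (1,4)R 1/8 · (1,5)B 6/7 · (1,6)B 4/4
Row 2: (2,0)B 4/5 · (2,1)B 5/7 · (2,3)B 5/7 · (2,4)B 6/8 · (2,5)B 5/8 · (2,6)B 3/5
Row 3: (3,0)R 1/5 · (3,1)B 3/7 · (3,2)R 2/7 · (3,3)B 5/7 · (3,4)B 7/8 · (3,5)R 1/7 · (3,6)R 1/4
Row 4: (4,0)B 1/3 · (4,1)R 3/5 · (4,2)R 2/5 · (4,3)B 3/5 · (4,4)B 4/5 · (4,5)B 2/4
Sum over 31 residents: 3/3 + 4/4 + 1/4 + 3/5 + 3/4 + 5/5 + 6/6 + 5/6 + 4/6 + 1/8 + 6/7 + 4/4 + 4/5 + 5/7 + 5/7 + 6/8 + 5/8 + 3/5 + 1/5 + 3/7 + 2/7 + 5/7 + 7/8 + 1/7 + 1/4 + 1/3 + 3/5 + 2/5 + 3/5 + 4/5 + 2/4 = 16309/840; mean = 16309/840 ÷ 31 = 16309/26040 = 0.626305… → 0.626.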